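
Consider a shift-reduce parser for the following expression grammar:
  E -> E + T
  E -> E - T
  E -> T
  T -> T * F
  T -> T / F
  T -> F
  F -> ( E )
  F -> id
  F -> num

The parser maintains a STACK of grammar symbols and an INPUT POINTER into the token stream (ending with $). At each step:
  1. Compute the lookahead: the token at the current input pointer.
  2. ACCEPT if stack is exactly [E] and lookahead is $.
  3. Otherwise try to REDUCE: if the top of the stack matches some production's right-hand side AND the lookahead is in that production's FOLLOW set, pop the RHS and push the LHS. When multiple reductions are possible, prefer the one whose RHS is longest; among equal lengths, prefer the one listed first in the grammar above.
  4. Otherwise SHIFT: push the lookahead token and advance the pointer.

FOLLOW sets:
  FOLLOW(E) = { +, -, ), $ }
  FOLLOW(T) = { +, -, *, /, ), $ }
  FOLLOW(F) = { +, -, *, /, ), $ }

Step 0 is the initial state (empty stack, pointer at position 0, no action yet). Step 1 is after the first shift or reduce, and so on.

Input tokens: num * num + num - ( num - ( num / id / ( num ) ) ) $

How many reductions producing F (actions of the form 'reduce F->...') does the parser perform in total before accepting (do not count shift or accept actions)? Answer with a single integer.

Answer: 10

Derivation:
Step 1: shift num. Stack=[num] ptr=1 lookahead=* remaining=[* num + num - ( num - ( num / id / ( num ) ) ) $]
Step 2: reduce F->num. Stack=[F] ptr=1 lookahead=* remaining=[* num + num - ( num - ( num / id / ( num ) ) ) $]
Step 3: reduce T->F. Stack=[T] ptr=1 lookahead=* remaining=[* num + num - ( num - ( num / id / ( num ) ) ) $]
Step 4: shift *. Stack=[T *] ptr=2 lookahead=num remaining=[num + num - ( num - ( num / id / ( num ) ) ) $]
Step 5: shift num. Stack=[T * num] ptr=3 lookahead=+ remaining=[+ num - ( num - ( num / id / ( num ) ) ) $]
Step 6: reduce F->num. Stack=[T * F] ptr=3 lookahead=+ remaining=[+ num - ( num - ( num / id / ( num ) ) ) $]
Step 7: reduce T->T * F. Stack=[T] ptr=3 lookahead=+ remaining=[+ num - ( num - ( num / id / ( num ) ) ) $]
Step 8: reduce E->T. Stack=[E] ptr=3 lookahead=+ remaining=[+ num - ( num - ( num / id / ( num ) ) ) $]
Step 9: shift +. Stack=[E +] ptr=4 lookahead=num remaining=[num - ( num - ( num / id / ( num ) ) ) $]
Step 10: shift num. Stack=[E + num] ptr=5 lookahead=- remaining=[- ( num - ( num / id / ( num ) ) ) $]
Step 11: reduce F->num. Stack=[E + F] ptr=5 lookahead=- remaining=[- ( num - ( num / id / ( num ) ) ) $]
Step 12: reduce T->F. Stack=[E + T] ptr=5 lookahead=- remaining=[- ( num - ( num / id / ( num ) ) ) $]
Step 13: reduce E->E + T. Stack=[E] ptr=5 lookahead=- remaining=[- ( num - ( num / id / ( num ) ) ) $]
Step 14: shift -. Stack=[E -] ptr=6 lookahead=( remaining=[( num - ( num / id / ( num ) ) ) $]
Step 15: shift (. Stack=[E - (] ptr=7 lookahead=num remaining=[num - ( num / id / ( num ) ) ) $]
Step 16: shift num. Stack=[E - ( num] ptr=8 lookahead=- remaining=[- ( num / id / ( num ) ) ) $]
Step 17: reduce F->num. Stack=[E - ( F] ptr=8 lookahead=- remaining=[- ( num / id / ( num ) ) ) $]
Step 18: reduce T->F. Stack=[E - ( T] ptr=8 lookahead=- remaining=[- ( num / id / ( num ) ) ) $]
Step 19: reduce E->T. Stack=[E - ( E] ptr=8 lookahead=- remaining=[- ( num / id / ( num ) ) ) $]
Step 20: shift -. Stack=[E - ( E -] ptr=9 lookahead=( remaining=[( num / id / ( num ) ) ) $]
Step 21: shift (. Stack=[E - ( E - (] ptr=10 lookahead=num remaining=[num / id / ( num ) ) ) $]
Step 22: shift num. Stack=[E - ( E - ( num] ptr=11 lookahead=/ remaining=[/ id / ( num ) ) ) $]
Step 23: reduce F->num. Stack=[E - ( E - ( F] ptr=11 lookahead=/ remaining=[/ id / ( num ) ) ) $]
Step 24: reduce T->F. Stack=[E - ( E - ( T] ptr=11 lookahead=/ remaining=[/ id / ( num ) ) ) $]
Step 25: shift /. Stack=[E - ( E - ( T /] ptr=12 lookahead=id remaining=[id / ( num ) ) ) $]
Step 26: shift id. Stack=[E - ( E - ( T / id] ptr=13 lookahead=/ remaining=[/ ( num ) ) ) $]
Step 27: reduce F->id. Stack=[E - ( E - ( T / F] ptr=13 lookahead=/ remaining=[/ ( num ) ) ) $]
Step 28: reduce T->T / F. Stack=[E - ( E - ( T] ptr=13 lookahead=/ remaining=[/ ( num ) ) ) $]
Step 29: shift /. Stack=[E - ( E - ( T /] ptr=14 lookahead=( remaining=[( num ) ) ) $]
Step 30: shift (. Stack=[E - ( E - ( T / (] ptr=15 lookahead=num remaining=[num ) ) ) $]
Step 31: shift num. Stack=[E - ( E - ( T / ( num] ptr=16 lookahead=) remaining=[) ) ) $]
Step 32: reduce F->num. Stack=[E - ( E - ( T / ( F] ptr=16 lookahead=) remaining=[) ) ) $]
Step 33: reduce T->F. Stack=[E - ( E - ( T / ( T] ptr=16 lookahead=) remaining=[) ) ) $]
Step 34: reduce E->T. Stack=[E - ( E - ( T / ( E] ptr=16 lookahead=) remaining=[) ) ) $]
Step 35: shift ). Stack=[E - ( E - ( T / ( E )] ptr=17 lookahead=) remaining=[) ) $]
Step 36: reduce F->( E ). Stack=[E - ( E - ( T / F] ptr=17 lookahead=) remaining=[) ) $]
Step 37: reduce T->T / F. Stack=[E - ( E - ( T] ptr=17 lookahead=) remaining=[) ) $]
Step 38: reduce E->T. Stack=[E - ( E - ( E] ptr=17 lookahead=) remaining=[) ) $]
Step 39: shift ). Stack=[E - ( E - ( E )] ptr=18 lookahead=) remaining=[) $]
Step 40: reduce F->( E ). Stack=[E - ( E - F] ptr=18 lookahead=) remaining=[) $]
Step 41: reduce T->F. Stack=[E - ( E - T] ptr=18 lookahead=) remaining=[) $]
Step 42: reduce E->E - T. Stack=[E - ( E] ptr=18 lookahead=) remaining=[) $]
Step 43: shift ). Stack=[E - ( E )] ptr=19 lookahead=$ remaining=[$]
Step 44: reduce F->( E ). Stack=[E - F] ptr=19 lookahead=$ remaining=[$]
Step 45: reduce T->F. Stack=[E - T] ptr=19 lookahead=$ remaining=[$]
Step 46: reduce E->E - T. Stack=[E] ptr=19 lookahead=$ remaining=[$]
Step 47: accept. Stack=[E] ptr=19 lookahead=$ remaining=[$]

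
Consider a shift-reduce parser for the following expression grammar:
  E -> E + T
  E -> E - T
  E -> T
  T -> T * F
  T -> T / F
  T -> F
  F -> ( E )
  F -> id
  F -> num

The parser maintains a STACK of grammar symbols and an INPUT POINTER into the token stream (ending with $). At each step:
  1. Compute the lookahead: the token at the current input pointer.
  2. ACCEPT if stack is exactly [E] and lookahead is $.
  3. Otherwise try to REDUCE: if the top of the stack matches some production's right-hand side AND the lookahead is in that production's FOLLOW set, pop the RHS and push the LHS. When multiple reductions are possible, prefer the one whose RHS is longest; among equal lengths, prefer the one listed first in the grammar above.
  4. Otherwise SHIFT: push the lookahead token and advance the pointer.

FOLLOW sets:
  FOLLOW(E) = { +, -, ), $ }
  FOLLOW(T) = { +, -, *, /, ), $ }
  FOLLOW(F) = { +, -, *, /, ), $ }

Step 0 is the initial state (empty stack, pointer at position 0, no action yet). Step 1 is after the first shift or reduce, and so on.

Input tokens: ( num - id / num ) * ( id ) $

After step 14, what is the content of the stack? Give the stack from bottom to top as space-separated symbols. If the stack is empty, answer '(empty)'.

Step 1: shift (. Stack=[(] ptr=1 lookahead=num remaining=[num - id / num ) * ( id ) $]
Step 2: shift num. Stack=[( num] ptr=2 lookahead=- remaining=[- id / num ) * ( id ) $]
Step 3: reduce F->num. Stack=[( F] ptr=2 lookahead=- remaining=[- id / num ) * ( id ) $]
Step 4: reduce T->F. Stack=[( T] ptr=2 lookahead=- remaining=[- id / num ) * ( id ) $]
Step 5: reduce E->T. Stack=[( E] ptr=2 lookahead=- remaining=[- id / num ) * ( id ) $]
Step 6: shift -. Stack=[( E -] ptr=3 lookahead=id remaining=[id / num ) * ( id ) $]
Step 7: shift id. Stack=[( E - id] ptr=4 lookahead=/ remaining=[/ num ) * ( id ) $]
Step 8: reduce F->id. Stack=[( E - F] ptr=4 lookahead=/ remaining=[/ num ) * ( id ) $]
Step 9: reduce T->F. Stack=[( E - T] ptr=4 lookahead=/ remaining=[/ num ) * ( id ) $]
Step 10: shift /. Stack=[( E - T /] ptr=5 lookahead=num remaining=[num ) * ( id ) $]
Step 11: shift num. Stack=[( E - T / num] ptr=6 lookahead=) remaining=[) * ( id ) $]
Step 12: reduce F->num. Stack=[( E - T / F] ptr=6 lookahead=) remaining=[) * ( id ) $]
Step 13: reduce T->T / F. Stack=[( E - T] ptr=6 lookahead=) remaining=[) * ( id ) $]
Step 14: reduce E->E - T. Stack=[( E] ptr=6 lookahead=) remaining=[) * ( id ) $]

Answer: ( E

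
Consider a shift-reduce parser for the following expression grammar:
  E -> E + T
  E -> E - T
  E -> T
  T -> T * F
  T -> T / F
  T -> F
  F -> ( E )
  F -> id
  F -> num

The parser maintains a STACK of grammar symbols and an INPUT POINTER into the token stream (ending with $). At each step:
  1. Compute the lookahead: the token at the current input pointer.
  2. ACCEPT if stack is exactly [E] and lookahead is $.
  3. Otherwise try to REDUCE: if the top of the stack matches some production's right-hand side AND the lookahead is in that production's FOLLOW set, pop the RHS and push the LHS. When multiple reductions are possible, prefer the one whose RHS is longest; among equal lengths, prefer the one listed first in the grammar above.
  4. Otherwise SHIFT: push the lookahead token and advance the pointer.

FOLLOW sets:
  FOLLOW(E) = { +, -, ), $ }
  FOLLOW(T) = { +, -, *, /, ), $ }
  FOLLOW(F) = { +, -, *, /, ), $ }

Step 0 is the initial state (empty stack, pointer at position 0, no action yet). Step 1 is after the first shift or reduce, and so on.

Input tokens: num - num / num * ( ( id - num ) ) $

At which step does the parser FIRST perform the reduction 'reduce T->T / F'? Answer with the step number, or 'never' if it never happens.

Step 1: shift num. Stack=[num] ptr=1 lookahead=- remaining=[- num / num * ( ( id - num ) ) $]
Step 2: reduce F->num. Stack=[F] ptr=1 lookahead=- remaining=[- num / num * ( ( id - num ) ) $]
Step 3: reduce T->F. Stack=[T] ptr=1 lookahead=- remaining=[- num / num * ( ( id - num ) ) $]
Step 4: reduce E->T. Stack=[E] ptr=1 lookahead=- remaining=[- num / num * ( ( id - num ) ) $]
Step 5: shift -. Stack=[E -] ptr=2 lookahead=num remaining=[num / num * ( ( id - num ) ) $]
Step 6: shift num. Stack=[E - num] ptr=3 lookahead=/ remaining=[/ num * ( ( id - num ) ) $]
Step 7: reduce F->num. Stack=[E - F] ptr=3 lookahead=/ remaining=[/ num * ( ( id - num ) ) $]
Step 8: reduce T->F. Stack=[E - T] ptr=3 lookahead=/ remaining=[/ num * ( ( id - num ) ) $]
Step 9: shift /. Stack=[E - T /] ptr=4 lookahead=num remaining=[num * ( ( id - num ) ) $]
Step 10: shift num. Stack=[E - T / num] ptr=5 lookahead=* remaining=[* ( ( id - num ) ) $]
Step 11: reduce F->num. Stack=[E - T / F] ptr=5 lookahead=* remaining=[* ( ( id - num ) ) $]
Step 12: reduce T->T / F. Stack=[E - T] ptr=5 lookahead=* remaining=[* ( ( id - num ) ) $]

Answer: 12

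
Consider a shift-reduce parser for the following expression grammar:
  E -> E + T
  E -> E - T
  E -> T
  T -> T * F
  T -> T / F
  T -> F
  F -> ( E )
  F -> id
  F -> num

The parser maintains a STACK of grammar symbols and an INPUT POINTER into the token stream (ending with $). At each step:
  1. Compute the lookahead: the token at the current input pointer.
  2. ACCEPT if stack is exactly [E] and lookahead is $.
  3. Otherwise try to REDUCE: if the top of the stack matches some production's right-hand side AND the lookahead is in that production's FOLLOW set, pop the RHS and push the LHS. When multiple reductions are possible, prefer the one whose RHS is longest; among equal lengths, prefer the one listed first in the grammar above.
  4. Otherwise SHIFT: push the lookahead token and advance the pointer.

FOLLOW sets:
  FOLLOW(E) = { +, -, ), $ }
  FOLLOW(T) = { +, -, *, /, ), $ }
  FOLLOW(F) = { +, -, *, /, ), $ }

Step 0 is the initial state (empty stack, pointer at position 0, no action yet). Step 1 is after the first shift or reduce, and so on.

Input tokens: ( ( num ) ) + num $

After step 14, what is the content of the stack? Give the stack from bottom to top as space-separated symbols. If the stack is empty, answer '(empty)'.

Step 1: shift (. Stack=[(] ptr=1 lookahead=( remaining=[( num ) ) + num $]
Step 2: shift (. Stack=[( (] ptr=2 lookahead=num remaining=[num ) ) + num $]
Step 3: shift num. Stack=[( ( num] ptr=3 lookahead=) remaining=[) ) + num $]
Step 4: reduce F->num. Stack=[( ( F] ptr=3 lookahead=) remaining=[) ) + num $]
Step 5: reduce T->F. Stack=[( ( T] ptr=3 lookahead=) remaining=[) ) + num $]
Step 6: reduce E->T. Stack=[( ( E] ptr=3 lookahead=) remaining=[) ) + num $]
Step 7: shift ). Stack=[( ( E )] ptr=4 lookahead=) remaining=[) + num $]
Step 8: reduce F->( E ). Stack=[( F] ptr=4 lookahead=) remaining=[) + num $]
Step 9: reduce T->F. Stack=[( T] ptr=4 lookahead=) remaining=[) + num $]
Step 10: reduce E->T. Stack=[( E] ptr=4 lookahead=) remaining=[) + num $]
Step 11: shift ). Stack=[( E )] ptr=5 lookahead=+ remaining=[+ num $]
Step 12: reduce F->( E ). Stack=[F] ptr=5 lookahead=+ remaining=[+ num $]
Step 13: reduce T->F. Stack=[T] ptr=5 lookahead=+ remaining=[+ num $]
Step 14: reduce E->T. Stack=[E] ptr=5 lookahead=+ remaining=[+ num $]

Answer: E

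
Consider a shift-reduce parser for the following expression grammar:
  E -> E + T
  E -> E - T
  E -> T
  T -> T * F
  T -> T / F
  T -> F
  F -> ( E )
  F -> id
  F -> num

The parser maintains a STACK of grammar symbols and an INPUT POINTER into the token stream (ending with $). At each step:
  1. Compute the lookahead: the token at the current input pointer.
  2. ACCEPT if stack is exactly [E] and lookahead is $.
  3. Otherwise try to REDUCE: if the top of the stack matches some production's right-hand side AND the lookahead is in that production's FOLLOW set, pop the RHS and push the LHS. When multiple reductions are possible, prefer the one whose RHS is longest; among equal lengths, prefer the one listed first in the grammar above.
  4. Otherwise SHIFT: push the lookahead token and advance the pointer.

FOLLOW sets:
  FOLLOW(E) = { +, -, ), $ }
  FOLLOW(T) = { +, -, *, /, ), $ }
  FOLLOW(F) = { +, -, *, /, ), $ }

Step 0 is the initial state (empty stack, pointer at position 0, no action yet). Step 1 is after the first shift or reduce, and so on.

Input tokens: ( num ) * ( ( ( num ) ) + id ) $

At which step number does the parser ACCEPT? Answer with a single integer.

Answer: 34

Derivation:
Step 1: shift (. Stack=[(] ptr=1 lookahead=num remaining=[num ) * ( ( ( num ) ) + id ) $]
Step 2: shift num. Stack=[( num] ptr=2 lookahead=) remaining=[) * ( ( ( num ) ) + id ) $]
Step 3: reduce F->num. Stack=[( F] ptr=2 lookahead=) remaining=[) * ( ( ( num ) ) + id ) $]
Step 4: reduce T->F. Stack=[( T] ptr=2 lookahead=) remaining=[) * ( ( ( num ) ) + id ) $]
Step 5: reduce E->T. Stack=[( E] ptr=2 lookahead=) remaining=[) * ( ( ( num ) ) + id ) $]
Step 6: shift ). Stack=[( E )] ptr=3 lookahead=* remaining=[* ( ( ( num ) ) + id ) $]
Step 7: reduce F->( E ). Stack=[F] ptr=3 lookahead=* remaining=[* ( ( ( num ) ) + id ) $]
Step 8: reduce T->F. Stack=[T] ptr=3 lookahead=* remaining=[* ( ( ( num ) ) + id ) $]
Step 9: shift *. Stack=[T *] ptr=4 lookahead=( remaining=[( ( ( num ) ) + id ) $]
Step 10: shift (. Stack=[T * (] ptr=5 lookahead=( remaining=[( ( num ) ) + id ) $]
Step 11: shift (. Stack=[T * ( (] ptr=6 lookahead=( remaining=[( num ) ) + id ) $]
Step 12: shift (. Stack=[T * ( ( (] ptr=7 lookahead=num remaining=[num ) ) + id ) $]
Step 13: shift num. Stack=[T * ( ( ( num] ptr=8 lookahead=) remaining=[) ) + id ) $]
Step 14: reduce F->num. Stack=[T * ( ( ( F] ptr=8 lookahead=) remaining=[) ) + id ) $]
Step 15: reduce T->F. Stack=[T * ( ( ( T] ptr=8 lookahead=) remaining=[) ) + id ) $]
Step 16: reduce E->T. Stack=[T * ( ( ( E] ptr=8 lookahead=) remaining=[) ) + id ) $]
Step 17: shift ). Stack=[T * ( ( ( E )] ptr=9 lookahead=) remaining=[) + id ) $]
Step 18: reduce F->( E ). Stack=[T * ( ( F] ptr=9 lookahead=) remaining=[) + id ) $]
Step 19: reduce T->F. Stack=[T * ( ( T] ptr=9 lookahead=) remaining=[) + id ) $]
Step 20: reduce E->T. Stack=[T * ( ( E] ptr=9 lookahead=) remaining=[) + id ) $]
Step 21: shift ). Stack=[T * ( ( E )] ptr=10 lookahead=+ remaining=[+ id ) $]
Step 22: reduce F->( E ). Stack=[T * ( F] ptr=10 lookahead=+ remaining=[+ id ) $]
Step 23: reduce T->F. Stack=[T * ( T] ptr=10 lookahead=+ remaining=[+ id ) $]
Step 24: reduce E->T. Stack=[T * ( E] ptr=10 lookahead=+ remaining=[+ id ) $]
Step 25: shift +. Stack=[T * ( E +] ptr=11 lookahead=id remaining=[id ) $]
Step 26: shift id. Stack=[T * ( E + id] ptr=12 lookahead=) remaining=[) $]
Step 27: reduce F->id. Stack=[T * ( E + F] ptr=12 lookahead=) remaining=[) $]
Step 28: reduce T->F. Stack=[T * ( E + T] ptr=12 lookahead=) remaining=[) $]
Step 29: reduce E->E + T. Stack=[T * ( E] ptr=12 lookahead=) remaining=[) $]
Step 30: shift ). Stack=[T * ( E )] ptr=13 lookahead=$ remaining=[$]
Step 31: reduce F->( E ). Stack=[T * F] ptr=13 lookahead=$ remaining=[$]
Step 32: reduce T->T * F. Stack=[T] ptr=13 lookahead=$ remaining=[$]
Step 33: reduce E->T. Stack=[E] ptr=13 lookahead=$ remaining=[$]
Step 34: accept. Stack=[E] ptr=13 lookahead=$ remaining=[$]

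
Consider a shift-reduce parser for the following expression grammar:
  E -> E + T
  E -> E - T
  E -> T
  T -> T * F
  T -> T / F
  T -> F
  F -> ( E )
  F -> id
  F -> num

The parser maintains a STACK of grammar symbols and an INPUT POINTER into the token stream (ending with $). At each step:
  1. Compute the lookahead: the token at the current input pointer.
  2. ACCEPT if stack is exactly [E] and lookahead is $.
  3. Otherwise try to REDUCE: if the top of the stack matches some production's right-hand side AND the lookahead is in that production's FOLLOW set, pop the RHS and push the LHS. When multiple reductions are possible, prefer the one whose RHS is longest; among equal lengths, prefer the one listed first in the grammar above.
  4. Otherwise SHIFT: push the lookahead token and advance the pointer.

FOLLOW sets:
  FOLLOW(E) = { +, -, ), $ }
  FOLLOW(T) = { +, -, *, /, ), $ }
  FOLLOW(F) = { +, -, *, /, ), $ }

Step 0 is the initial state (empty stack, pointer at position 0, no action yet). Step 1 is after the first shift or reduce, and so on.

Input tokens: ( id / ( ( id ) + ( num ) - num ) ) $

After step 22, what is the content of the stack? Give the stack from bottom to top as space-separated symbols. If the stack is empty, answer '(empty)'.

Answer: ( T / ( E + ( E )

Derivation:
Step 1: shift (. Stack=[(] ptr=1 lookahead=id remaining=[id / ( ( id ) + ( num ) - num ) ) $]
Step 2: shift id. Stack=[( id] ptr=2 lookahead=/ remaining=[/ ( ( id ) + ( num ) - num ) ) $]
Step 3: reduce F->id. Stack=[( F] ptr=2 lookahead=/ remaining=[/ ( ( id ) + ( num ) - num ) ) $]
Step 4: reduce T->F. Stack=[( T] ptr=2 lookahead=/ remaining=[/ ( ( id ) + ( num ) - num ) ) $]
Step 5: shift /. Stack=[( T /] ptr=3 lookahead=( remaining=[( ( id ) + ( num ) - num ) ) $]
Step 6: shift (. Stack=[( T / (] ptr=4 lookahead=( remaining=[( id ) + ( num ) - num ) ) $]
Step 7: shift (. Stack=[( T / ( (] ptr=5 lookahead=id remaining=[id ) + ( num ) - num ) ) $]
Step 8: shift id. Stack=[( T / ( ( id] ptr=6 lookahead=) remaining=[) + ( num ) - num ) ) $]
Step 9: reduce F->id. Stack=[( T / ( ( F] ptr=6 lookahead=) remaining=[) + ( num ) - num ) ) $]
Step 10: reduce T->F. Stack=[( T / ( ( T] ptr=6 lookahead=) remaining=[) + ( num ) - num ) ) $]
Step 11: reduce E->T. Stack=[( T / ( ( E] ptr=6 lookahead=) remaining=[) + ( num ) - num ) ) $]
Step 12: shift ). Stack=[( T / ( ( E )] ptr=7 lookahead=+ remaining=[+ ( num ) - num ) ) $]
Step 13: reduce F->( E ). Stack=[( T / ( F] ptr=7 lookahead=+ remaining=[+ ( num ) - num ) ) $]
Step 14: reduce T->F. Stack=[( T / ( T] ptr=7 lookahead=+ remaining=[+ ( num ) - num ) ) $]
Step 15: reduce E->T. Stack=[( T / ( E] ptr=7 lookahead=+ remaining=[+ ( num ) - num ) ) $]
Step 16: shift +. Stack=[( T / ( E +] ptr=8 lookahead=( remaining=[( num ) - num ) ) $]
Step 17: shift (. Stack=[( T / ( E + (] ptr=9 lookahead=num remaining=[num ) - num ) ) $]
Step 18: shift num. Stack=[( T / ( E + ( num] ptr=10 lookahead=) remaining=[) - num ) ) $]
Step 19: reduce F->num. Stack=[( T / ( E + ( F] ptr=10 lookahead=) remaining=[) - num ) ) $]
Step 20: reduce T->F. Stack=[( T / ( E + ( T] ptr=10 lookahead=) remaining=[) - num ) ) $]
Step 21: reduce E->T. Stack=[( T / ( E + ( E] ptr=10 lookahead=) remaining=[) - num ) ) $]
Step 22: shift ). Stack=[( T / ( E + ( E )] ptr=11 lookahead=- remaining=[- num ) ) $]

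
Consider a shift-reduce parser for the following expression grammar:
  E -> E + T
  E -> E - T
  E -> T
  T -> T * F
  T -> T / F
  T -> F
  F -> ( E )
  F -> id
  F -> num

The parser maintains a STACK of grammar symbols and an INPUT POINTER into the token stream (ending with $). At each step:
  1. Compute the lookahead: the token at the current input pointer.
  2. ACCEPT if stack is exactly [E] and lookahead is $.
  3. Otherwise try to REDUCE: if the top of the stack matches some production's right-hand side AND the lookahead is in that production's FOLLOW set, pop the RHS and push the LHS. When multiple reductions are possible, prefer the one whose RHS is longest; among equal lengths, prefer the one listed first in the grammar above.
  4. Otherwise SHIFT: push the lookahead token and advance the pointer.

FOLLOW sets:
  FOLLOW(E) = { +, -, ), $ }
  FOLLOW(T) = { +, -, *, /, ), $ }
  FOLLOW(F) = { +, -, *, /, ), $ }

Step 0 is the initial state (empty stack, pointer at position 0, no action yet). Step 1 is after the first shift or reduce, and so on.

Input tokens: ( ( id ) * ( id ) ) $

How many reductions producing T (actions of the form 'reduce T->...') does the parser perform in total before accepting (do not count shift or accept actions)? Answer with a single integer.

Step 1: shift (. Stack=[(] ptr=1 lookahead=( remaining=[( id ) * ( id ) ) $]
Step 2: shift (. Stack=[( (] ptr=2 lookahead=id remaining=[id ) * ( id ) ) $]
Step 3: shift id. Stack=[( ( id] ptr=3 lookahead=) remaining=[) * ( id ) ) $]
Step 4: reduce F->id. Stack=[( ( F] ptr=3 lookahead=) remaining=[) * ( id ) ) $]
Step 5: reduce T->F. Stack=[( ( T] ptr=3 lookahead=) remaining=[) * ( id ) ) $]
Step 6: reduce E->T. Stack=[( ( E] ptr=3 lookahead=) remaining=[) * ( id ) ) $]
Step 7: shift ). Stack=[( ( E )] ptr=4 lookahead=* remaining=[* ( id ) ) $]
Step 8: reduce F->( E ). Stack=[( F] ptr=4 lookahead=* remaining=[* ( id ) ) $]
Step 9: reduce T->F. Stack=[( T] ptr=4 lookahead=* remaining=[* ( id ) ) $]
Step 10: shift *. Stack=[( T *] ptr=5 lookahead=( remaining=[( id ) ) $]
Step 11: shift (. Stack=[( T * (] ptr=6 lookahead=id remaining=[id ) ) $]
Step 12: shift id. Stack=[( T * ( id] ptr=7 lookahead=) remaining=[) ) $]
Step 13: reduce F->id. Stack=[( T * ( F] ptr=7 lookahead=) remaining=[) ) $]
Step 14: reduce T->F. Stack=[( T * ( T] ptr=7 lookahead=) remaining=[) ) $]
Step 15: reduce E->T. Stack=[( T * ( E] ptr=7 lookahead=) remaining=[) ) $]
Step 16: shift ). Stack=[( T * ( E )] ptr=8 lookahead=) remaining=[) $]
Step 17: reduce F->( E ). Stack=[( T * F] ptr=8 lookahead=) remaining=[) $]
Step 18: reduce T->T * F. Stack=[( T] ptr=8 lookahead=) remaining=[) $]
Step 19: reduce E->T. Stack=[( E] ptr=8 lookahead=) remaining=[) $]
Step 20: shift ). Stack=[( E )] ptr=9 lookahead=$ remaining=[$]
Step 21: reduce F->( E ). Stack=[F] ptr=9 lookahead=$ remaining=[$]
Step 22: reduce T->F. Stack=[T] ptr=9 lookahead=$ remaining=[$]
Step 23: reduce E->T. Stack=[E] ptr=9 lookahead=$ remaining=[$]
Step 24: accept. Stack=[E] ptr=9 lookahead=$ remaining=[$]

Answer: 5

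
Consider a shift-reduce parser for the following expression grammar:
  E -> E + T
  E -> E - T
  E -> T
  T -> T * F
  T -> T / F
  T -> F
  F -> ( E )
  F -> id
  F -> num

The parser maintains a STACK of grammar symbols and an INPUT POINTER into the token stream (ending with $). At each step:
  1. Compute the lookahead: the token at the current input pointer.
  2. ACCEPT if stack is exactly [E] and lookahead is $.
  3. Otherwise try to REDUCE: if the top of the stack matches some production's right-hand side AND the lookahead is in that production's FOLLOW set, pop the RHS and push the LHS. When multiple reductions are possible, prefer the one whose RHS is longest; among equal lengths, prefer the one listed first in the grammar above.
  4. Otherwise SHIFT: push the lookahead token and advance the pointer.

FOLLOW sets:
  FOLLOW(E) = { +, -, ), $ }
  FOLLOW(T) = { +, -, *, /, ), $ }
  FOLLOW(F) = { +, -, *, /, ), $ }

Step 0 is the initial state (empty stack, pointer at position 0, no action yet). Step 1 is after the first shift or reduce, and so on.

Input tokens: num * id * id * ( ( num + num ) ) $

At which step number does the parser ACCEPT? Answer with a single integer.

Step 1: shift num. Stack=[num] ptr=1 lookahead=* remaining=[* id * id * ( ( num + num ) ) $]
Step 2: reduce F->num. Stack=[F] ptr=1 lookahead=* remaining=[* id * id * ( ( num + num ) ) $]
Step 3: reduce T->F. Stack=[T] ptr=1 lookahead=* remaining=[* id * id * ( ( num + num ) ) $]
Step 4: shift *. Stack=[T *] ptr=2 lookahead=id remaining=[id * id * ( ( num + num ) ) $]
Step 5: shift id. Stack=[T * id] ptr=3 lookahead=* remaining=[* id * ( ( num + num ) ) $]
Step 6: reduce F->id. Stack=[T * F] ptr=3 lookahead=* remaining=[* id * ( ( num + num ) ) $]
Step 7: reduce T->T * F. Stack=[T] ptr=3 lookahead=* remaining=[* id * ( ( num + num ) ) $]
Step 8: shift *. Stack=[T *] ptr=4 lookahead=id remaining=[id * ( ( num + num ) ) $]
Step 9: shift id. Stack=[T * id] ptr=5 lookahead=* remaining=[* ( ( num + num ) ) $]
Step 10: reduce F->id. Stack=[T * F] ptr=5 lookahead=* remaining=[* ( ( num + num ) ) $]
Step 11: reduce T->T * F. Stack=[T] ptr=5 lookahead=* remaining=[* ( ( num + num ) ) $]
Step 12: shift *. Stack=[T *] ptr=6 lookahead=( remaining=[( ( num + num ) ) $]
Step 13: shift (. Stack=[T * (] ptr=7 lookahead=( remaining=[( num + num ) ) $]
Step 14: shift (. Stack=[T * ( (] ptr=8 lookahead=num remaining=[num + num ) ) $]
Step 15: shift num. Stack=[T * ( ( num] ptr=9 lookahead=+ remaining=[+ num ) ) $]
Step 16: reduce F->num. Stack=[T * ( ( F] ptr=9 lookahead=+ remaining=[+ num ) ) $]
Step 17: reduce T->F. Stack=[T * ( ( T] ptr=9 lookahead=+ remaining=[+ num ) ) $]
Step 18: reduce E->T. Stack=[T * ( ( E] ptr=9 lookahead=+ remaining=[+ num ) ) $]
Step 19: shift +. Stack=[T * ( ( E +] ptr=10 lookahead=num remaining=[num ) ) $]
Step 20: shift num. Stack=[T * ( ( E + num] ptr=11 lookahead=) remaining=[) ) $]
Step 21: reduce F->num. Stack=[T * ( ( E + F] ptr=11 lookahead=) remaining=[) ) $]
Step 22: reduce T->F. Stack=[T * ( ( E + T] ptr=11 lookahead=) remaining=[) ) $]
Step 23: reduce E->E + T. Stack=[T * ( ( E] ptr=11 lookahead=) remaining=[) ) $]
Step 24: shift ). Stack=[T * ( ( E )] ptr=12 lookahead=) remaining=[) $]
Step 25: reduce F->( E ). Stack=[T * ( F] ptr=12 lookahead=) remaining=[) $]
Step 26: reduce T->F. Stack=[T * ( T] ptr=12 lookahead=) remaining=[) $]
Step 27: reduce E->T. Stack=[T * ( E] ptr=12 lookahead=) remaining=[) $]
Step 28: shift ). Stack=[T * ( E )] ptr=13 lookahead=$ remaining=[$]
Step 29: reduce F->( E ). Stack=[T * F] ptr=13 lookahead=$ remaining=[$]
Step 30: reduce T->T * F. Stack=[T] ptr=13 lookahead=$ remaining=[$]
Step 31: reduce E->T. Stack=[E] ptr=13 lookahead=$ remaining=[$]
Step 32: accept. Stack=[E] ptr=13 lookahead=$ remaining=[$]

Answer: 32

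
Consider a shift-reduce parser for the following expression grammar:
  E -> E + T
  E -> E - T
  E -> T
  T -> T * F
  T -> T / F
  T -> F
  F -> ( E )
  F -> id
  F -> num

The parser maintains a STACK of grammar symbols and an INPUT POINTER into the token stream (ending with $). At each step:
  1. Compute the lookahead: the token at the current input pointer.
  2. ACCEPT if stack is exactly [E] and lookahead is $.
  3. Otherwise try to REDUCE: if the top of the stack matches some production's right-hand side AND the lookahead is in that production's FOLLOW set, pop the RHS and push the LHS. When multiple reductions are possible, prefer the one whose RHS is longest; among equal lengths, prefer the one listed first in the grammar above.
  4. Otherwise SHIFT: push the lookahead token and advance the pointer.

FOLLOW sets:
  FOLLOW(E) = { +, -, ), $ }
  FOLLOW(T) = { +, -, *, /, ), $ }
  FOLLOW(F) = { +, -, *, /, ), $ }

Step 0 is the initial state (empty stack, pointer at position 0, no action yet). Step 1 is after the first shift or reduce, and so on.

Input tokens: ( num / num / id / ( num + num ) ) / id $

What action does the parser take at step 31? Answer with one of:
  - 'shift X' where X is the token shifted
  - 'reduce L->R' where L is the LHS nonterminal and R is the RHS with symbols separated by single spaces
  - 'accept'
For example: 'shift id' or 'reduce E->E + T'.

Step 1: shift (. Stack=[(] ptr=1 lookahead=num remaining=[num / num / id / ( num + num ) ) / id $]
Step 2: shift num. Stack=[( num] ptr=2 lookahead=/ remaining=[/ num / id / ( num + num ) ) / id $]
Step 3: reduce F->num. Stack=[( F] ptr=2 lookahead=/ remaining=[/ num / id / ( num + num ) ) / id $]
Step 4: reduce T->F. Stack=[( T] ptr=2 lookahead=/ remaining=[/ num / id / ( num + num ) ) / id $]
Step 5: shift /. Stack=[( T /] ptr=3 lookahead=num remaining=[num / id / ( num + num ) ) / id $]
Step 6: shift num. Stack=[( T / num] ptr=4 lookahead=/ remaining=[/ id / ( num + num ) ) / id $]
Step 7: reduce F->num. Stack=[( T / F] ptr=4 lookahead=/ remaining=[/ id / ( num + num ) ) / id $]
Step 8: reduce T->T / F. Stack=[( T] ptr=4 lookahead=/ remaining=[/ id / ( num + num ) ) / id $]
Step 9: shift /. Stack=[( T /] ptr=5 lookahead=id remaining=[id / ( num + num ) ) / id $]
Step 10: shift id. Stack=[( T / id] ptr=6 lookahead=/ remaining=[/ ( num + num ) ) / id $]
Step 11: reduce F->id. Stack=[( T / F] ptr=6 lookahead=/ remaining=[/ ( num + num ) ) / id $]
Step 12: reduce T->T / F. Stack=[( T] ptr=6 lookahead=/ remaining=[/ ( num + num ) ) / id $]
Step 13: shift /. Stack=[( T /] ptr=7 lookahead=( remaining=[( num + num ) ) / id $]
Step 14: shift (. Stack=[( T / (] ptr=8 lookahead=num remaining=[num + num ) ) / id $]
Step 15: shift num. Stack=[( T / ( num] ptr=9 lookahead=+ remaining=[+ num ) ) / id $]
Step 16: reduce F->num. Stack=[( T / ( F] ptr=9 lookahead=+ remaining=[+ num ) ) / id $]
Step 17: reduce T->F. Stack=[( T / ( T] ptr=9 lookahead=+ remaining=[+ num ) ) / id $]
Step 18: reduce E->T. Stack=[( T / ( E] ptr=9 lookahead=+ remaining=[+ num ) ) / id $]
Step 19: shift +. Stack=[( T / ( E +] ptr=10 lookahead=num remaining=[num ) ) / id $]
Step 20: shift num. Stack=[( T / ( E + num] ptr=11 lookahead=) remaining=[) ) / id $]
Step 21: reduce F->num. Stack=[( T / ( E + F] ptr=11 lookahead=) remaining=[) ) / id $]
Step 22: reduce T->F. Stack=[( T / ( E + T] ptr=11 lookahead=) remaining=[) ) / id $]
Step 23: reduce E->E + T. Stack=[( T / ( E] ptr=11 lookahead=) remaining=[) ) / id $]
Step 24: shift ). Stack=[( T / ( E )] ptr=12 lookahead=) remaining=[) / id $]
Step 25: reduce F->( E ). Stack=[( T / F] ptr=12 lookahead=) remaining=[) / id $]
Step 26: reduce T->T / F. Stack=[( T] ptr=12 lookahead=) remaining=[) / id $]
Step 27: reduce E->T. Stack=[( E] ptr=12 lookahead=) remaining=[) / id $]
Step 28: shift ). Stack=[( E )] ptr=13 lookahead=/ remaining=[/ id $]
Step 29: reduce F->( E ). Stack=[F] ptr=13 lookahead=/ remaining=[/ id $]
Step 30: reduce T->F. Stack=[T] ptr=13 lookahead=/ remaining=[/ id $]
Step 31: shift /. Stack=[T /] ptr=14 lookahead=id remaining=[id $]

Answer: shift /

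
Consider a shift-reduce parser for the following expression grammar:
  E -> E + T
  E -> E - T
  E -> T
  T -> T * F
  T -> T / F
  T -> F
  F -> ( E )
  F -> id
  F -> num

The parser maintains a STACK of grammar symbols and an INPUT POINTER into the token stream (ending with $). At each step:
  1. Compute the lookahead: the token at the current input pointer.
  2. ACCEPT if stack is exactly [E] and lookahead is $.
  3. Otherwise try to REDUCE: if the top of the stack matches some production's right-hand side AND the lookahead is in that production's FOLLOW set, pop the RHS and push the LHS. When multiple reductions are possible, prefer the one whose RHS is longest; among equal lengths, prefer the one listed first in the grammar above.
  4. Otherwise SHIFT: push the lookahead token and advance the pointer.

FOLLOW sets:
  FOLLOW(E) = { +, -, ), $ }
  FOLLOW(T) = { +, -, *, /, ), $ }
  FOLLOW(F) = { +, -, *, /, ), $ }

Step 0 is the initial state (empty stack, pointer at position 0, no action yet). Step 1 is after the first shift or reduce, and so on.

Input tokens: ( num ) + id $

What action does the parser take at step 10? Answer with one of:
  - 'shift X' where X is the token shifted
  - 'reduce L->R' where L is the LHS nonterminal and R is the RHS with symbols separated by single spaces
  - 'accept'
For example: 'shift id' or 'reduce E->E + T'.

Answer: shift +

Derivation:
Step 1: shift (. Stack=[(] ptr=1 lookahead=num remaining=[num ) + id $]
Step 2: shift num. Stack=[( num] ptr=2 lookahead=) remaining=[) + id $]
Step 3: reduce F->num. Stack=[( F] ptr=2 lookahead=) remaining=[) + id $]
Step 4: reduce T->F. Stack=[( T] ptr=2 lookahead=) remaining=[) + id $]
Step 5: reduce E->T. Stack=[( E] ptr=2 lookahead=) remaining=[) + id $]
Step 6: shift ). Stack=[( E )] ptr=3 lookahead=+ remaining=[+ id $]
Step 7: reduce F->( E ). Stack=[F] ptr=3 lookahead=+ remaining=[+ id $]
Step 8: reduce T->F. Stack=[T] ptr=3 lookahead=+ remaining=[+ id $]
Step 9: reduce E->T. Stack=[E] ptr=3 lookahead=+ remaining=[+ id $]
Step 10: shift +. Stack=[E +] ptr=4 lookahead=id remaining=[id $]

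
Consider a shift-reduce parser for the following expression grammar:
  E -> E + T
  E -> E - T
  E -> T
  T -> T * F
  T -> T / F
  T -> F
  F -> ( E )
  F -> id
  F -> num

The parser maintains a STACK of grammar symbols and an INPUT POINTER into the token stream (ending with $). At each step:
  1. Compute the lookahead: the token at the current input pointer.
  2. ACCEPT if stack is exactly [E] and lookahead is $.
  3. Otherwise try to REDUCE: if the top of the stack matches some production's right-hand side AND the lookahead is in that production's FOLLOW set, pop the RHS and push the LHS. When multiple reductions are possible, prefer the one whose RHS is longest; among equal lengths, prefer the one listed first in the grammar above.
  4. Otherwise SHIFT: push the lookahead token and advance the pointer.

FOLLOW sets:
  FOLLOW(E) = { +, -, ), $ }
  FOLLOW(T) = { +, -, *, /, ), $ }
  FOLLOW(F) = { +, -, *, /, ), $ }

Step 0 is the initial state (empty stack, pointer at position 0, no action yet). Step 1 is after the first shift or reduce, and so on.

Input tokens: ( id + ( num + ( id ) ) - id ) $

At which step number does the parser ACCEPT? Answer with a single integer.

Answer: 35

Derivation:
Step 1: shift (. Stack=[(] ptr=1 lookahead=id remaining=[id + ( num + ( id ) ) - id ) $]
Step 2: shift id. Stack=[( id] ptr=2 lookahead=+ remaining=[+ ( num + ( id ) ) - id ) $]
Step 3: reduce F->id. Stack=[( F] ptr=2 lookahead=+ remaining=[+ ( num + ( id ) ) - id ) $]
Step 4: reduce T->F. Stack=[( T] ptr=2 lookahead=+ remaining=[+ ( num + ( id ) ) - id ) $]
Step 5: reduce E->T. Stack=[( E] ptr=2 lookahead=+ remaining=[+ ( num + ( id ) ) - id ) $]
Step 6: shift +. Stack=[( E +] ptr=3 lookahead=( remaining=[( num + ( id ) ) - id ) $]
Step 7: shift (. Stack=[( E + (] ptr=4 lookahead=num remaining=[num + ( id ) ) - id ) $]
Step 8: shift num. Stack=[( E + ( num] ptr=5 lookahead=+ remaining=[+ ( id ) ) - id ) $]
Step 9: reduce F->num. Stack=[( E + ( F] ptr=5 lookahead=+ remaining=[+ ( id ) ) - id ) $]
Step 10: reduce T->F. Stack=[( E + ( T] ptr=5 lookahead=+ remaining=[+ ( id ) ) - id ) $]
Step 11: reduce E->T. Stack=[( E + ( E] ptr=5 lookahead=+ remaining=[+ ( id ) ) - id ) $]
Step 12: shift +. Stack=[( E + ( E +] ptr=6 lookahead=( remaining=[( id ) ) - id ) $]
Step 13: shift (. Stack=[( E + ( E + (] ptr=7 lookahead=id remaining=[id ) ) - id ) $]
Step 14: shift id. Stack=[( E + ( E + ( id] ptr=8 lookahead=) remaining=[) ) - id ) $]
Step 15: reduce F->id. Stack=[( E + ( E + ( F] ptr=8 lookahead=) remaining=[) ) - id ) $]
Step 16: reduce T->F. Stack=[( E + ( E + ( T] ptr=8 lookahead=) remaining=[) ) - id ) $]
Step 17: reduce E->T. Stack=[( E + ( E + ( E] ptr=8 lookahead=) remaining=[) ) - id ) $]
Step 18: shift ). Stack=[( E + ( E + ( E )] ptr=9 lookahead=) remaining=[) - id ) $]
Step 19: reduce F->( E ). Stack=[( E + ( E + F] ptr=9 lookahead=) remaining=[) - id ) $]
Step 20: reduce T->F. Stack=[( E + ( E + T] ptr=9 lookahead=) remaining=[) - id ) $]
Step 21: reduce E->E + T. Stack=[( E + ( E] ptr=9 lookahead=) remaining=[) - id ) $]
Step 22: shift ). Stack=[( E + ( E )] ptr=10 lookahead=- remaining=[- id ) $]
Step 23: reduce F->( E ). Stack=[( E + F] ptr=10 lookahead=- remaining=[- id ) $]
Step 24: reduce T->F. Stack=[( E + T] ptr=10 lookahead=- remaining=[- id ) $]
Step 25: reduce E->E + T. Stack=[( E] ptr=10 lookahead=- remaining=[- id ) $]
Step 26: shift -. Stack=[( E -] ptr=11 lookahead=id remaining=[id ) $]
Step 27: shift id. Stack=[( E - id] ptr=12 lookahead=) remaining=[) $]
Step 28: reduce F->id. Stack=[( E - F] ptr=12 lookahead=) remaining=[) $]
Step 29: reduce T->F. Stack=[( E - T] ptr=12 lookahead=) remaining=[) $]
Step 30: reduce E->E - T. Stack=[( E] ptr=12 lookahead=) remaining=[) $]
Step 31: shift ). Stack=[( E )] ptr=13 lookahead=$ remaining=[$]
Step 32: reduce F->( E ). Stack=[F] ptr=13 lookahead=$ remaining=[$]
Step 33: reduce T->F. Stack=[T] ptr=13 lookahead=$ remaining=[$]
Step 34: reduce E->T. Stack=[E] ptr=13 lookahead=$ remaining=[$]
Step 35: accept. Stack=[E] ptr=13 lookahead=$ remaining=[$]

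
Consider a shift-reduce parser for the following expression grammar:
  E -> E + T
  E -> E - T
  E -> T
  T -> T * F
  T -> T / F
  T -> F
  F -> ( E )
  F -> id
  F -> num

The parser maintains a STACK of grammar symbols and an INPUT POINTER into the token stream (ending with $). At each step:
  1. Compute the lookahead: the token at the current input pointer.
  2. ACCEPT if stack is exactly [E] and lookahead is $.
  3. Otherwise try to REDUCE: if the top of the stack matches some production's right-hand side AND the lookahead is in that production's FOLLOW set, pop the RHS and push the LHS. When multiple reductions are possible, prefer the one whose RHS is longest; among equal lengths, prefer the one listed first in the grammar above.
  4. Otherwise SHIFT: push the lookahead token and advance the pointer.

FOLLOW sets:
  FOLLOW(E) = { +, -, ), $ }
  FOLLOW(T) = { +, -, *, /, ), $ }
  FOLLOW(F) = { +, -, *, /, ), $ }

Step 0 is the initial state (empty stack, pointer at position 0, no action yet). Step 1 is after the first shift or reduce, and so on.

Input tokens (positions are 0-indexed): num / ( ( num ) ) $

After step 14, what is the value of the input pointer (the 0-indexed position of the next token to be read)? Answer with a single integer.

Answer: 6

Derivation:
Step 1: shift num. Stack=[num] ptr=1 lookahead=/ remaining=[/ ( ( num ) ) $]
Step 2: reduce F->num. Stack=[F] ptr=1 lookahead=/ remaining=[/ ( ( num ) ) $]
Step 3: reduce T->F. Stack=[T] ptr=1 lookahead=/ remaining=[/ ( ( num ) ) $]
Step 4: shift /. Stack=[T /] ptr=2 lookahead=( remaining=[( ( num ) ) $]
Step 5: shift (. Stack=[T / (] ptr=3 lookahead=( remaining=[( num ) ) $]
Step 6: shift (. Stack=[T / ( (] ptr=4 lookahead=num remaining=[num ) ) $]
Step 7: shift num. Stack=[T / ( ( num] ptr=5 lookahead=) remaining=[) ) $]
Step 8: reduce F->num. Stack=[T / ( ( F] ptr=5 lookahead=) remaining=[) ) $]
Step 9: reduce T->F. Stack=[T / ( ( T] ptr=5 lookahead=) remaining=[) ) $]
Step 10: reduce E->T. Stack=[T / ( ( E] ptr=5 lookahead=) remaining=[) ) $]
Step 11: shift ). Stack=[T / ( ( E )] ptr=6 lookahead=) remaining=[) $]
Step 12: reduce F->( E ). Stack=[T / ( F] ptr=6 lookahead=) remaining=[) $]
Step 13: reduce T->F. Stack=[T / ( T] ptr=6 lookahead=) remaining=[) $]
Step 14: reduce E->T. Stack=[T / ( E] ptr=6 lookahead=) remaining=[) $]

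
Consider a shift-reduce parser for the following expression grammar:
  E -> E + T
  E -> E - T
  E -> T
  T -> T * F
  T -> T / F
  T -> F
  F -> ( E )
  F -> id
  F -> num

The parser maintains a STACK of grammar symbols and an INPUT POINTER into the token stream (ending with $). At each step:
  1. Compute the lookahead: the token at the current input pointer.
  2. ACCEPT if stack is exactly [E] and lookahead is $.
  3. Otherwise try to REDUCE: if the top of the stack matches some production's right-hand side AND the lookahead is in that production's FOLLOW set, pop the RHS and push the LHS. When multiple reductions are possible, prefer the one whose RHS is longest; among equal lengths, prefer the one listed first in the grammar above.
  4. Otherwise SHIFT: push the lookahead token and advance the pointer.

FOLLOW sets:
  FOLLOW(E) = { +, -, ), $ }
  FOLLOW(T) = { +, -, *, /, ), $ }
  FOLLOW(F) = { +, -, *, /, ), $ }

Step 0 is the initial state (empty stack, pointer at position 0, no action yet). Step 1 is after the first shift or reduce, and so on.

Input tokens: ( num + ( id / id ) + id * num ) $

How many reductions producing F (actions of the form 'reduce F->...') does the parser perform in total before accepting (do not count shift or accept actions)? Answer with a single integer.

Step 1: shift (. Stack=[(] ptr=1 lookahead=num remaining=[num + ( id / id ) + id * num ) $]
Step 2: shift num. Stack=[( num] ptr=2 lookahead=+ remaining=[+ ( id / id ) + id * num ) $]
Step 3: reduce F->num. Stack=[( F] ptr=2 lookahead=+ remaining=[+ ( id / id ) + id * num ) $]
Step 4: reduce T->F. Stack=[( T] ptr=2 lookahead=+ remaining=[+ ( id / id ) + id * num ) $]
Step 5: reduce E->T. Stack=[( E] ptr=2 lookahead=+ remaining=[+ ( id / id ) + id * num ) $]
Step 6: shift +. Stack=[( E +] ptr=3 lookahead=( remaining=[( id / id ) + id * num ) $]
Step 7: shift (. Stack=[( E + (] ptr=4 lookahead=id remaining=[id / id ) + id * num ) $]
Step 8: shift id. Stack=[( E + ( id] ptr=5 lookahead=/ remaining=[/ id ) + id * num ) $]
Step 9: reduce F->id. Stack=[( E + ( F] ptr=5 lookahead=/ remaining=[/ id ) + id * num ) $]
Step 10: reduce T->F. Stack=[( E + ( T] ptr=5 lookahead=/ remaining=[/ id ) + id * num ) $]
Step 11: shift /. Stack=[( E + ( T /] ptr=6 lookahead=id remaining=[id ) + id * num ) $]
Step 12: shift id. Stack=[( E + ( T / id] ptr=7 lookahead=) remaining=[) + id * num ) $]
Step 13: reduce F->id. Stack=[( E + ( T / F] ptr=7 lookahead=) remaining=[) + id * num ) $]
Step 14: reduce T->T / F. Stack=[( E + ( T] ptr=7 lookahead=) remaining=[) + id * num ) $]
Step 15: reduce E->T. Stack=[( E + ( E] ptr=7 lookahead=) remaining=[) + id * num ) $]
Step 16: shift ). Stack=[( E + ( E )] ptr=8 lookahead=+ remaining=[+ id * num ) $]
Step 17: reduce F->( E ). Stack=[( E + F] ptr=8 lookahead=+ remaining=[+ id * num ) $]
Step 18: reduce T->F. Stack=[( E + T] ptr=8 lookahead=+ remaining=[+ id * num ) $]
Step 19: reduce E->E + T. Stack=[( E] ptr=8 lookahead=+ remaining=[+ id * num ) $]
Step 20: shift +. Stack=[( E +] ptr=9 lookahead=id remaining=[id * num ) $]
Step 21: shift id. Stack=[( E + id] ptr=10 lookahead=* remaining=[* num ) $]
Step 22: reduce F->id. Stack=[( E + F] ptr=10 lookahead=* remaining=[* num ) $]
Step 23: reduce T->F. Stack=[( E + T] ptr=10 lookahead=* remaining=[* num ) $]
Step 24: shift *. Stack=[( E + T *] ptr=11 lookahead=num remaining=[num ) $]
Step 25: shift num. Stack=[( E + T * num] ptr=12 lookahead=) remaining=[) $]
Step 26: reduce F->num. Stack=[( E + T * F] ptr=12 lookahead=) remaining=[) $]
Step 27: reduce T->T * F. Stack=[( E + T] ptr=12 lookahead=) remaining=[) $]
Step 28: reduce E->E + T. Stack=[( E] ptr=12 lookahead=) remaining=[) $]
Step 29: shift ). Stack=[( E )] ptr=13 lookahead=$ remaining=[$]
Step 30: reduce F->( E ). Stack=[F] ptr=13 lookahead=$ remaining=[$]
Step 31: reduce T->F. Stack=[T] ptr=13 lookahead=$ remaining=[$]
Step 32: reduce E->T. Stack=[E] ptr=13 lookahead=$ remaining=[$]
Step 33: accept. Stack=[E] ptr=13 lookahead=$ remaining=[$]

Answer: 7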